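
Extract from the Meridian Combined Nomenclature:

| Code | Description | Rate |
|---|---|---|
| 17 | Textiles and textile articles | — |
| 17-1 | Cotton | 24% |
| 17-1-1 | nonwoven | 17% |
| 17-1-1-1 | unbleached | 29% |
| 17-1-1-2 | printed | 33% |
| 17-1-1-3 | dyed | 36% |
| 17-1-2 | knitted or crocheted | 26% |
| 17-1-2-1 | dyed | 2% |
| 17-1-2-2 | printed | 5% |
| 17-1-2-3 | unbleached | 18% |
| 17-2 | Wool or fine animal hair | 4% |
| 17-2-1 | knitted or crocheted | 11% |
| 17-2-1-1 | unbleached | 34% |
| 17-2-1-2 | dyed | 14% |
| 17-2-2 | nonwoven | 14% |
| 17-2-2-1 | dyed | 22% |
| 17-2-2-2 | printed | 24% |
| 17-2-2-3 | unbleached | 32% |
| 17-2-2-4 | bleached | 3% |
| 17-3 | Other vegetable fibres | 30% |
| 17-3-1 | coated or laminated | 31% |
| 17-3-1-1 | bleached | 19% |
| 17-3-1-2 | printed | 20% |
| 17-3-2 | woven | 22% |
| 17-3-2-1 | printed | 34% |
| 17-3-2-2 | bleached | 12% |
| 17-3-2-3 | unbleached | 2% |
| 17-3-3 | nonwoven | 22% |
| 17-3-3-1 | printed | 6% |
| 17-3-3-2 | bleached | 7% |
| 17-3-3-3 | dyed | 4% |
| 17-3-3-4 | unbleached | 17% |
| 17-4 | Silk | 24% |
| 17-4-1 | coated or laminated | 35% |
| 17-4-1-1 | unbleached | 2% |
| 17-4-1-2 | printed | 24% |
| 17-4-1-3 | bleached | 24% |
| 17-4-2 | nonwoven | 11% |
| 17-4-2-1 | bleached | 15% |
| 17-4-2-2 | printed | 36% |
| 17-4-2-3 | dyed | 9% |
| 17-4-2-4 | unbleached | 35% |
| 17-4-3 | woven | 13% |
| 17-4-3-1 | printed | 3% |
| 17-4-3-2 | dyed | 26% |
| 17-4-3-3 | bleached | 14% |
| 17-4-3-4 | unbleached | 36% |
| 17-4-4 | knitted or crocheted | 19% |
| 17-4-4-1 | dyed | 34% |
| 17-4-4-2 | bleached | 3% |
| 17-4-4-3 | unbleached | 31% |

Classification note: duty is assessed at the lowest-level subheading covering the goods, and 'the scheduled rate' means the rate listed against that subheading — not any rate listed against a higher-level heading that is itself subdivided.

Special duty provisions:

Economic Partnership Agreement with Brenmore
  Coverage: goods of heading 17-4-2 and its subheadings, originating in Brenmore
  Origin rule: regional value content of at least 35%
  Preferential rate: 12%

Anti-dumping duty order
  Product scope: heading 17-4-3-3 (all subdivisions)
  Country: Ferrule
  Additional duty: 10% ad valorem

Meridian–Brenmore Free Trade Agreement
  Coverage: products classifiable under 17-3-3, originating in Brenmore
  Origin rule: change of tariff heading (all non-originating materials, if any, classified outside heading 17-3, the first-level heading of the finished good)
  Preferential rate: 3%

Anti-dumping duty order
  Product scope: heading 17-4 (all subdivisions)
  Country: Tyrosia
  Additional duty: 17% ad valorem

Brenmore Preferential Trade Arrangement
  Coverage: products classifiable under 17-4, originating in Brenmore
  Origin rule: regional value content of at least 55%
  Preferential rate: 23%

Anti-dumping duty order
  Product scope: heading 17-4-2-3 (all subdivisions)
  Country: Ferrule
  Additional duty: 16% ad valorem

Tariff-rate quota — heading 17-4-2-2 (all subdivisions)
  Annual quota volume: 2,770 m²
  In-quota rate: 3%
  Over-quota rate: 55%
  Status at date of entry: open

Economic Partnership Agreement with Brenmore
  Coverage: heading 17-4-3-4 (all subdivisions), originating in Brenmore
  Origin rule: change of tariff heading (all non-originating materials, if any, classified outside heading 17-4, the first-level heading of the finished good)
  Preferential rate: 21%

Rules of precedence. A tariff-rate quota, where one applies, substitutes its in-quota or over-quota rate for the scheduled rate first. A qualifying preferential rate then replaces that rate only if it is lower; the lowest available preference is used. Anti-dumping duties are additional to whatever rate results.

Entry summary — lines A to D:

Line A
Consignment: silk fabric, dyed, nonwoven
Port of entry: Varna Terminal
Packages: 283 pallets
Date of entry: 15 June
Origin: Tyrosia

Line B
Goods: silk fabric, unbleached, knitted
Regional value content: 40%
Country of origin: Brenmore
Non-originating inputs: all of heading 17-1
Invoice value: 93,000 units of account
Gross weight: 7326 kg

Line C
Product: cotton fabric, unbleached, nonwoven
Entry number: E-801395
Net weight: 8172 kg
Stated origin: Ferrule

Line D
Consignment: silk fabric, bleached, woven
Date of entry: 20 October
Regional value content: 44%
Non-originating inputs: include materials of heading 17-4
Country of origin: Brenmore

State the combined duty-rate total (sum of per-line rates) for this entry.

100%

Line A: silk → 17-4; nonwoven → 17-4-2; dyed → 17-4-2-3. Scheduled 9%. anti-dumping (Tyrosia, 17-4): +17%; total 9% + 17% = 26%. → 26%.
Line B: silk → 17-4; knitted → 17-4-4; unbleached → 17-4-4-3. Scheduled 31%. Brenmore agreement on 17-4-2: 17-4-4-3 not covered; Brenmore agreement on 17-3-3: 17-4-4-3 not covered; Brenmore agreement on 17-4: RVC < 55%; Brenmore agreement on 17-4-3-4: 17-4-4-3 not covered. → 31%.
Line C: cotton → 17-1; nonwoven → 17-1-1; unbleached → 17-1-1-1. Scheduled 29%. No special measure applies. → 29%.
Line D: silk → 17-4; woven → 17-4-3; bleached → 17-4-3-3. Scheduled 14%. Brenmore agreement on 17-4-2: 17-4-3-3 not covered; Brenmore agreement on 17-3-3: 17-4-3-3 not covered; Brenmore agreement on 17-4: RVC < 55%; Brenmore agreement on 17-4-3-4: 17-4-3-3 not covered. → 14%.
Sum: 26% + 31% + 29% + 14% = 100%.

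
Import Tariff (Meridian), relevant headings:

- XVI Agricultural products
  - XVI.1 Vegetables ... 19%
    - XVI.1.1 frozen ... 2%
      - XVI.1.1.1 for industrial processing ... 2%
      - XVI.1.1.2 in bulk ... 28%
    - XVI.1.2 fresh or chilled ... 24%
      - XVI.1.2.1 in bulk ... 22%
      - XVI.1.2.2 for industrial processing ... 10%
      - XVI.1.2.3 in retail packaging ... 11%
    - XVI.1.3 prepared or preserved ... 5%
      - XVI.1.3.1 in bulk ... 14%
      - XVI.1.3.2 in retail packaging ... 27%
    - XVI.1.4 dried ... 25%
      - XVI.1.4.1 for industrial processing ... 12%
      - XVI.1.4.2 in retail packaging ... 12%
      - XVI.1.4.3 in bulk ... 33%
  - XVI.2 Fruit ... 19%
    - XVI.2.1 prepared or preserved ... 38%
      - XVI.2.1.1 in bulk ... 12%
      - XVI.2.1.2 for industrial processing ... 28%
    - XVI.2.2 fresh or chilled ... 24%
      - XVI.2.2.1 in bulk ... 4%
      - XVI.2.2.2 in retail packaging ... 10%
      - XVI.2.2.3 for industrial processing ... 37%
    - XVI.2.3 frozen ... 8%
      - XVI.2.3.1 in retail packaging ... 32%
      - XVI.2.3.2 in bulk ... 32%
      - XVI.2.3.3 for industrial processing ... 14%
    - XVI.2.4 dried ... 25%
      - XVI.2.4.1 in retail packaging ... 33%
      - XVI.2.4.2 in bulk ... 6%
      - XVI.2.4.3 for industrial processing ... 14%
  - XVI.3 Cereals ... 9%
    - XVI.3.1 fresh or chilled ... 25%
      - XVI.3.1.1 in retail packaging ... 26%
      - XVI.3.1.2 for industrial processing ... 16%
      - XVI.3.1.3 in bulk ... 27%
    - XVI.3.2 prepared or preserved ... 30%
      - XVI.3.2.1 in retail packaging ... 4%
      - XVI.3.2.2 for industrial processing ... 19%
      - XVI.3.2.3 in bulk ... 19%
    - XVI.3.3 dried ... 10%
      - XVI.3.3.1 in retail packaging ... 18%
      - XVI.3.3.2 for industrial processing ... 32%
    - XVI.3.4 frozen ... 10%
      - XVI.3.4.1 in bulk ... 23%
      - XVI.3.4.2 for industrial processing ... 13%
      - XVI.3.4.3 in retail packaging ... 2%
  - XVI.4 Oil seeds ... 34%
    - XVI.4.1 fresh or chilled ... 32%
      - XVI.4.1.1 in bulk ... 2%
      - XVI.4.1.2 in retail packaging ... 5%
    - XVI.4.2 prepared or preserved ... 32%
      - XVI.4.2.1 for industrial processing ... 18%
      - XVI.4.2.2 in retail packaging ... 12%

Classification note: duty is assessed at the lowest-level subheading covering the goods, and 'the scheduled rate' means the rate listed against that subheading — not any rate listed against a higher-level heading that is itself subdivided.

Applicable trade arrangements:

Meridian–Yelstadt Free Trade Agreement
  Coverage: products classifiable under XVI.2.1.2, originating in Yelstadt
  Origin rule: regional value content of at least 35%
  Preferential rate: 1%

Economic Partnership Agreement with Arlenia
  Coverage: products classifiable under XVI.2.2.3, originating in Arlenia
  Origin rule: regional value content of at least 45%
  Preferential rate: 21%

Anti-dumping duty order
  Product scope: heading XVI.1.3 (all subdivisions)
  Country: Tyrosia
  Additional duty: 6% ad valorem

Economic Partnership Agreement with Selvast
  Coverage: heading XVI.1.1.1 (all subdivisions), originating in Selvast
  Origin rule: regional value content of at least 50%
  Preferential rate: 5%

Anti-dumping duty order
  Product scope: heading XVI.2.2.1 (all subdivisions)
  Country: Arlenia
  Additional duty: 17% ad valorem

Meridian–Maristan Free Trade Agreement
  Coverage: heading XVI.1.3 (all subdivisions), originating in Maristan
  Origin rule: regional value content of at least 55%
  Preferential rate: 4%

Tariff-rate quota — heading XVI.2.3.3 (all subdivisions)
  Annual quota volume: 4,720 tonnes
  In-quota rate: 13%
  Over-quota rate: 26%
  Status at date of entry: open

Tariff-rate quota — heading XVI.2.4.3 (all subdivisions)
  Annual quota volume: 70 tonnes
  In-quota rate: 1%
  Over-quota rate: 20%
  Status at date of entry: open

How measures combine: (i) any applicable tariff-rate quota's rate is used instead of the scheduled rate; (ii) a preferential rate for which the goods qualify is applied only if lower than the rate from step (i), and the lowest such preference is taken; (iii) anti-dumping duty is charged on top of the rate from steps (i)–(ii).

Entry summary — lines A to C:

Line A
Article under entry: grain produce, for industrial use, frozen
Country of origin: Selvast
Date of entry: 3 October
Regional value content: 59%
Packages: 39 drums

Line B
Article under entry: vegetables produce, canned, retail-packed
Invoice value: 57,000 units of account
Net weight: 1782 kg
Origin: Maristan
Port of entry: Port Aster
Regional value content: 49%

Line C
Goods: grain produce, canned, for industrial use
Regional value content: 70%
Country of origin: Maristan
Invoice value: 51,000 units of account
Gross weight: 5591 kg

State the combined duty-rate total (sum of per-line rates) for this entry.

Line A: grain → XVI.3; frozen → XVI.3.4; for industrial use → XVI.3.4.2. Scheduled 13%. Selvast agreement on XVI.1.1.1: XVI.3.4.2 not covered. → 13%.
Line B: vegetables → XVI.1; canned → XVI.1.3; retail-packed → XVI.1.3.2. Scheduled 27%. Maristan agreement on XVI.1.3: RVC < 55%. → 27%.
Line C: grain → XVI.3; canned → XVI.3.2; for industrial use → XVI.3.2.2. Scheduled 19%. Maristan agreement on XVI.1.3: XVI.3.2.2 not covered. → 19%.
Sum: 13% + 27% + 19% = 59%.

59%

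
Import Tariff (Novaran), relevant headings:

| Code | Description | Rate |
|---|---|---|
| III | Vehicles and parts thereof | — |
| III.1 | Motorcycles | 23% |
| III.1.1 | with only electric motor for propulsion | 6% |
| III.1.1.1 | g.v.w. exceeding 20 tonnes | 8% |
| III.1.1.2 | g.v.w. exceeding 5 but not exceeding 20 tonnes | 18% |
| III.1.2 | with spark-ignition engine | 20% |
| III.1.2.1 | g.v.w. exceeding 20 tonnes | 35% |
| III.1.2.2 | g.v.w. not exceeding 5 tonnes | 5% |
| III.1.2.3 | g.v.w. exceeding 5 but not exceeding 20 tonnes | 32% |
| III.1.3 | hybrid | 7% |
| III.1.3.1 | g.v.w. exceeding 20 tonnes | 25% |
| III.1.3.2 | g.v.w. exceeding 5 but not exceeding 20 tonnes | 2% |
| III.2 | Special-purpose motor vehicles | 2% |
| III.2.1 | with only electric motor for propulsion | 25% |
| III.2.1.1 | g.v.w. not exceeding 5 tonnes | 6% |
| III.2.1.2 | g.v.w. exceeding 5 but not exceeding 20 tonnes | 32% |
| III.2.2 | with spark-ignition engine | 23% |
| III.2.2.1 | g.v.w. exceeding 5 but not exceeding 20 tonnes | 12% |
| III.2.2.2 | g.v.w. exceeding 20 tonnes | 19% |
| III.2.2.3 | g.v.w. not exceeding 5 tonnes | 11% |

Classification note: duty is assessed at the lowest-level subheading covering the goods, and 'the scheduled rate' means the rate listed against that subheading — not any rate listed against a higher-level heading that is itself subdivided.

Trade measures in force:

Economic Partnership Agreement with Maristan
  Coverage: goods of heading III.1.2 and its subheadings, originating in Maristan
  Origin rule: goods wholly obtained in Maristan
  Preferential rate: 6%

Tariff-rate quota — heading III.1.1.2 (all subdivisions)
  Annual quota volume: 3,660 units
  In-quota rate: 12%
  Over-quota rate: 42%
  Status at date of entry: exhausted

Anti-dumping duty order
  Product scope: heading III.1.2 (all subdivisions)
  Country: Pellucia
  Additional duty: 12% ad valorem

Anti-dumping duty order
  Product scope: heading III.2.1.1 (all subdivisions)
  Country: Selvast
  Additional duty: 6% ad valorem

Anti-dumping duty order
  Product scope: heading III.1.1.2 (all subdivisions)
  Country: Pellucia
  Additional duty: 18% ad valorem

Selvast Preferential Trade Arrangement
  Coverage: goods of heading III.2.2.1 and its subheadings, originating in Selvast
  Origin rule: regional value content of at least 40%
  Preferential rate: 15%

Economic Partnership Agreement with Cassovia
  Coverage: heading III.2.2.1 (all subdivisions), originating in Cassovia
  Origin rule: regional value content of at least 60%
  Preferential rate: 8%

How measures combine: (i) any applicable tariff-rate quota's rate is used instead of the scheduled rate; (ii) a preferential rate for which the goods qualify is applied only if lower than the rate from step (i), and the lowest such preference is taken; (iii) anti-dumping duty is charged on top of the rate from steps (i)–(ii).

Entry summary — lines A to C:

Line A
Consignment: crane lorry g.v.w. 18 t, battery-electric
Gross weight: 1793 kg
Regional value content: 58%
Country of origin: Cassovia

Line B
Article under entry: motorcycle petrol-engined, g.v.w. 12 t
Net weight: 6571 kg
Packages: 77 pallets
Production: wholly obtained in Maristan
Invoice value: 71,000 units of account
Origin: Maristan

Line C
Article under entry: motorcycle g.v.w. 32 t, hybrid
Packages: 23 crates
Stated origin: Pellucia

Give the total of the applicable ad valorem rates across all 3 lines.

63%

Line A: crane lorry → III.2; battery-electric → III.2.1; g.v.w. 18 t → III.2.1.2. Scheduled 32%. Cassovia agreement on III.2.2.1: III.2.1.2 not covered. → 32%.
Line B: motorcycle → III.1; petrol-engined → III.1.2; g.v.w. 12 t → III.1.2.3. Scheduled 32%. Maristan agreement on III.1.2: wholly obtained → 6% available; preferential 6%. → 6%.
Line C: motorcycle → III.1; hybrid → III.1.3; g.v.w. 32 t → III.1.3.1. Scheduled 25%. No special measure applies. → 25%.
Sum: 32% + 6% + 25% = 63%.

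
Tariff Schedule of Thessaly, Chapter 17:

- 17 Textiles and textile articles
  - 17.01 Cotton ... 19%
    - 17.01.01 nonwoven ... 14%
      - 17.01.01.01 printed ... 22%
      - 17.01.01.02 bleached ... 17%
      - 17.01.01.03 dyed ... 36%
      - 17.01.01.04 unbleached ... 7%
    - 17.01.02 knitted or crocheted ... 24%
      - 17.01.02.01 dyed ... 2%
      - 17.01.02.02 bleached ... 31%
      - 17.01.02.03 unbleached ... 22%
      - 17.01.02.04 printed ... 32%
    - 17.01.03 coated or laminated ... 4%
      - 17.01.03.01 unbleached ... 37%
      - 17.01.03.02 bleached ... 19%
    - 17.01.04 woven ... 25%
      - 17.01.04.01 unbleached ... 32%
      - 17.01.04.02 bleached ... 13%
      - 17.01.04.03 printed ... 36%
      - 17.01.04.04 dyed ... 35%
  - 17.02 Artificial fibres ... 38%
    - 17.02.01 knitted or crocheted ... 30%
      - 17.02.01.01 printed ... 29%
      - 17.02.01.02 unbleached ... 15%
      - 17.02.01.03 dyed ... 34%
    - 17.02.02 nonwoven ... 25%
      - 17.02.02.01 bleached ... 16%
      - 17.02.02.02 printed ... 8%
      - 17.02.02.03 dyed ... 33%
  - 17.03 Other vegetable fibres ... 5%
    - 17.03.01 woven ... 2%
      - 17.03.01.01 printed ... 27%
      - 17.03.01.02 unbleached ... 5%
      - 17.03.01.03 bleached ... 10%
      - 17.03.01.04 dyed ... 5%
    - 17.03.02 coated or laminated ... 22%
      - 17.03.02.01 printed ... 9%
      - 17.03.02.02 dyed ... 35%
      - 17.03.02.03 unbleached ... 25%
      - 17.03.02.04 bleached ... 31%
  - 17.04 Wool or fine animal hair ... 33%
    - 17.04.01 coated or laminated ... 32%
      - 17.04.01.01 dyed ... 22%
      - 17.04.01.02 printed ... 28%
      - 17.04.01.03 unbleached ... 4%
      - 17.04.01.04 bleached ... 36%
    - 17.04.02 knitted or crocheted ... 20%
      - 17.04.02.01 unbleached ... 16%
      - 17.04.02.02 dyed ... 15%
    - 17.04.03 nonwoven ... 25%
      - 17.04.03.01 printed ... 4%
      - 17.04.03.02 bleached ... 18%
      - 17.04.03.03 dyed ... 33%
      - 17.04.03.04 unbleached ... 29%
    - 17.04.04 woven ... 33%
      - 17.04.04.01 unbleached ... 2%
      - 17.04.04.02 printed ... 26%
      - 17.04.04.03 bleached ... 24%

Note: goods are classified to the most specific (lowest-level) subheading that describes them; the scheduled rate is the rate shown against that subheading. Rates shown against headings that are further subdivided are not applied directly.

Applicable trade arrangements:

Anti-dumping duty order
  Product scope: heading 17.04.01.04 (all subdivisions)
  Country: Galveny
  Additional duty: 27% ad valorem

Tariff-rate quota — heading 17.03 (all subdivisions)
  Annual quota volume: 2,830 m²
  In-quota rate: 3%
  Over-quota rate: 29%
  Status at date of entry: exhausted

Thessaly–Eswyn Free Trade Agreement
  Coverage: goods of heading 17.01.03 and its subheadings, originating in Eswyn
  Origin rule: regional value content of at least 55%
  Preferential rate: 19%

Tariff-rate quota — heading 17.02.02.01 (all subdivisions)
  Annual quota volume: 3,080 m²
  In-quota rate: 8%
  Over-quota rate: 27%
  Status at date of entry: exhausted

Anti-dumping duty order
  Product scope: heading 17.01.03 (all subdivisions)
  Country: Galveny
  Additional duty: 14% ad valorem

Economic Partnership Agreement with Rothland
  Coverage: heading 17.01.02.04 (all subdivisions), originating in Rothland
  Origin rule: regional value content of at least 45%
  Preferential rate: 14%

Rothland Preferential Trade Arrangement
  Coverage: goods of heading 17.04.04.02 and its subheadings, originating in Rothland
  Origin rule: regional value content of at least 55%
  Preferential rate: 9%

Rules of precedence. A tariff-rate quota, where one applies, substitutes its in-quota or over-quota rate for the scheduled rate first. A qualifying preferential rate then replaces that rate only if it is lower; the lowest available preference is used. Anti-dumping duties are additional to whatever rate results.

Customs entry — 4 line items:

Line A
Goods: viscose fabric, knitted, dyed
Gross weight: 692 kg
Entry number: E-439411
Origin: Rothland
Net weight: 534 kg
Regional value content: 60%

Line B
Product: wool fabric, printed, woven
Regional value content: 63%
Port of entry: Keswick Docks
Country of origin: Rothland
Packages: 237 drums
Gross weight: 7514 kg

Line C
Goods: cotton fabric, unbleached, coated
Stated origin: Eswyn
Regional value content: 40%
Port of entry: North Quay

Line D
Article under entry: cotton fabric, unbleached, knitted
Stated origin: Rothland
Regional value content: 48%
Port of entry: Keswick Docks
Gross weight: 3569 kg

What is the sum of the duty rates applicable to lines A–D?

Line A: viscose → 17.02; knitted → 17.02.01; dyed → 17.02.01.03. Scheduled 34%. Rothland agreement on 17.01.02.04: 17.02.01.03 not covered; Rothland agreement on 17.04.04.02: 17.02.01.03 not covered. → 34%.
Line B: wool → 17.04; woven → 17.04.04; printed → 17.04.04.02. Scheduled 26%. Rothland agreement on 17.01.02.04: 17.04.04.02 not covered; Rothland agreement on 17.04.04.02: RVC ≥ 55% → 9% available; preferential 9%. → 9%.
Line C: cotton → 17.01; coated → 17.01.03; unbleached → 17.01.03.01. Scheduled 37%. Eswyn agreement on 17.01.03: RVC < 55%. → 37%.
Line D: cotton → 17.01; knitted → 17.01.02; unbleached → 17.01.02.03. Scheduled 22%. Rothland agreement on 17.01.02.04: 17.01.02.03 not covered; Rothland agreement on 17.04.04.02: 17.01.02.03 not covered. → 22%.
Sum: 34% + 9% + 37% + 22% = 102%.

102%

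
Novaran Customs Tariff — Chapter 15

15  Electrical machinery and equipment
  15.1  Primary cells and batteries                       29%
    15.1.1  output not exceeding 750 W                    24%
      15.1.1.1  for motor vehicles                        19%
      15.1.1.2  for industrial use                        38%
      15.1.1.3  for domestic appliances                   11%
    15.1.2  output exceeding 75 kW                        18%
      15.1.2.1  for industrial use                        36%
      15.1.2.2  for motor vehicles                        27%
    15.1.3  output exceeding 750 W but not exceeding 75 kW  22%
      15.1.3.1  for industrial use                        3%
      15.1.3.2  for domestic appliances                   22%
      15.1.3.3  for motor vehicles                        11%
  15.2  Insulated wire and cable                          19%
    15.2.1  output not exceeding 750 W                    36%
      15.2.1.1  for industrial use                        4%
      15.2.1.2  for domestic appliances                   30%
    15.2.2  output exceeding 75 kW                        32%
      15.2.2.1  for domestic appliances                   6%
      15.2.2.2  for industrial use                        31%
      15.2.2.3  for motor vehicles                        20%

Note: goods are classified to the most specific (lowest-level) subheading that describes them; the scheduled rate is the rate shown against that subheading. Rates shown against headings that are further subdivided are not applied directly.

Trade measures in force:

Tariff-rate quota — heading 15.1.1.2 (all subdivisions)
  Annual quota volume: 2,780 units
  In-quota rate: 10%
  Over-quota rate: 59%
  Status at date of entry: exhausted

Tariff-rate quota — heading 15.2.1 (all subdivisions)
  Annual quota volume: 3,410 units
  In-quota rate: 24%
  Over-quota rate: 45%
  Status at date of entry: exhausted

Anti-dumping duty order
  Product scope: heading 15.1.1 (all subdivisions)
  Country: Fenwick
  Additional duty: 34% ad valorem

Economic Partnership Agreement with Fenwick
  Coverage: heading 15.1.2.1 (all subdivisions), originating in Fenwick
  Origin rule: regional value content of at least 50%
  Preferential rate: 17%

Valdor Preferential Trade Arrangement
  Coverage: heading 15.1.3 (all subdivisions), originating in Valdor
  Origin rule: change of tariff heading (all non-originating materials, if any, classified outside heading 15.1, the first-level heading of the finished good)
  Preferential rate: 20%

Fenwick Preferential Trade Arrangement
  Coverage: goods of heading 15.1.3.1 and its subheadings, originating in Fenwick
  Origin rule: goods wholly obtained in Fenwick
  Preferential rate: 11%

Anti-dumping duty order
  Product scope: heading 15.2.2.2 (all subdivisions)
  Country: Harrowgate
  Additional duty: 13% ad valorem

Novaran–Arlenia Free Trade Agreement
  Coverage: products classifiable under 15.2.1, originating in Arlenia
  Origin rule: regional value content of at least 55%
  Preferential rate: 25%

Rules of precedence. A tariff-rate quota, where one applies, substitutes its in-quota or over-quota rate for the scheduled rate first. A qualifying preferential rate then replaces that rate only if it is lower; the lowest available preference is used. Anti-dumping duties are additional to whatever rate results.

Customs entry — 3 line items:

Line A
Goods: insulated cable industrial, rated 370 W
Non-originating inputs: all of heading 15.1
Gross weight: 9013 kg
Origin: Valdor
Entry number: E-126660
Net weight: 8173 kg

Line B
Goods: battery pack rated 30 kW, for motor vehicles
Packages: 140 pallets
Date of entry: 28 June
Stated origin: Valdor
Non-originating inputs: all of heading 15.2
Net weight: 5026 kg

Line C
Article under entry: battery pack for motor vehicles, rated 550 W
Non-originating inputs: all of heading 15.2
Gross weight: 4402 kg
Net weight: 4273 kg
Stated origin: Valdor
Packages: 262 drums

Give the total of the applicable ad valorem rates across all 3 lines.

Line A: insulated cable → 15.2; rated 370 W → 15.2.1; industrial → 15.2.1.1. Scheduled 4%. quota on 15.2.1 exhausted → over-quota 45%; Valdor agreement on 15.1.3: 15.2.1.1 not covered. → 45%.
Line B: battery pack → 15.1; rated 30 kW → 15.1.3; for motor vehicles → 15.1.3.3. Scheduled 11%. Valdor agreement on 15.1.3: CTH met → 20% available; preference 20% not lower than 11% → no reduction. → 11%.
Line C: battery pack → 15.1; rated 550 W → 15.1.1; for motor vehicles → 15.1.1.1. Scheduled 19%. Valdor agreement on 15.1.3: 15.1.1.1 not covered. → 19%.
Sum: 45% + 11% + 19% = 75%.

75%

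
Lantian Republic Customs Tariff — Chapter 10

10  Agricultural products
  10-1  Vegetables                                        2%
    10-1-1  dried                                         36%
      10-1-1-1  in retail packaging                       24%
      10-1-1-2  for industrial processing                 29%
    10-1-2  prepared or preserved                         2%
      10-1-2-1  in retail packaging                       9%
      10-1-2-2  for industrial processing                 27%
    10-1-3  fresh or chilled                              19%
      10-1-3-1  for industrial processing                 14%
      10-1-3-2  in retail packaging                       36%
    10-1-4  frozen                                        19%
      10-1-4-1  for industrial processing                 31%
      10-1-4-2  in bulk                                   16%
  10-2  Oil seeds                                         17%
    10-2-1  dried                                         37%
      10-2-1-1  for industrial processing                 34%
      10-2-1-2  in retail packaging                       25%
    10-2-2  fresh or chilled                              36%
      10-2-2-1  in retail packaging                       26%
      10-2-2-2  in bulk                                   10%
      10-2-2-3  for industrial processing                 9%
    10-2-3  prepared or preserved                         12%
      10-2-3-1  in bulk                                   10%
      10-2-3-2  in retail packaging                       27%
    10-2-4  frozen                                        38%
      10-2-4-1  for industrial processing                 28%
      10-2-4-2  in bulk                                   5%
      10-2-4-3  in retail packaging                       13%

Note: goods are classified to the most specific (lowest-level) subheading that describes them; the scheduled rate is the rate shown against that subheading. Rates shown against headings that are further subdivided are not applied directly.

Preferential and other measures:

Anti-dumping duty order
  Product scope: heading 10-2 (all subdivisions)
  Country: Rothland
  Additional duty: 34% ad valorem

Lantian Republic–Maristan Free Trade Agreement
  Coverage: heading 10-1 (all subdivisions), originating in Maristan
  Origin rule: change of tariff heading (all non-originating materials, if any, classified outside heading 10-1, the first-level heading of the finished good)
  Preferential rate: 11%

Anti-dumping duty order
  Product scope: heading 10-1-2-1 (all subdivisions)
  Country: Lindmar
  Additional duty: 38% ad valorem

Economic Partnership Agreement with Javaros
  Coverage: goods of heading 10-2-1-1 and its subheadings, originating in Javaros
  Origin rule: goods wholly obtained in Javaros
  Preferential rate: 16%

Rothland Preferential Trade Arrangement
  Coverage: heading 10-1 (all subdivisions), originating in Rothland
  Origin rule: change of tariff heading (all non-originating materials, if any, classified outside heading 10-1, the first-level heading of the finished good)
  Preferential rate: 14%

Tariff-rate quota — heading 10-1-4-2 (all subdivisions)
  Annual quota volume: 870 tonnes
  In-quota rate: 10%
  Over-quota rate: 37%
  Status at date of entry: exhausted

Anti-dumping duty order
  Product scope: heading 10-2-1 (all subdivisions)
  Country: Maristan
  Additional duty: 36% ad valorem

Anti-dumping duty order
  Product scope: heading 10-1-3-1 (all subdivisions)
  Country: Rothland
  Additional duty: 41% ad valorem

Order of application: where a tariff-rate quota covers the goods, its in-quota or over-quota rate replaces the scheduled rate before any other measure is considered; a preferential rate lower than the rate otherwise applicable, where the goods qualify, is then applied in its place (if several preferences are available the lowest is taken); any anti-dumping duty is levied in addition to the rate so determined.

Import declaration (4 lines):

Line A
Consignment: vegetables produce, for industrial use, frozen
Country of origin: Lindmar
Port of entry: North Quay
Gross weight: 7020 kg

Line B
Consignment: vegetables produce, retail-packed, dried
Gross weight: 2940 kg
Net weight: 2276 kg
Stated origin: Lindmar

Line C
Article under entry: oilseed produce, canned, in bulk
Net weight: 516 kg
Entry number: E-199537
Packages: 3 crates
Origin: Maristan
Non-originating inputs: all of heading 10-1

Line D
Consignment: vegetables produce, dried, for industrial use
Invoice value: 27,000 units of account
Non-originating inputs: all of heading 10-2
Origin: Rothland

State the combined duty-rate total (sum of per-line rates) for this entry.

79%

Line A: vegetables → 10-1; frozen → 10-1-4; for industrial use → 10-1-4-1. Scheduled 31%. No special measure applies. → 31%.
Line B: vegetables → 10-1; dried → 10-1-1; retail-packed → 10-1-1-1. Scheduled 24%. No special measure applies. → 24%.
Line C: oilseed → 10-2; canned → 10-2-3; in bulk → 10-2-3-1. Scheduled 10%. Maristan agreement on 10-1: 10-2-3-1 not covered. → 10%.
Line D: vegetables → 10-1; dried → 10-1-1; for industrial use → 10-1-1-2. Scheduled 29%. Rothland agreement on 10-1: CTH met → 14% available; preferential 14%. → 14%.
Sum: 31% + 24% + 10% + 14% = 79%.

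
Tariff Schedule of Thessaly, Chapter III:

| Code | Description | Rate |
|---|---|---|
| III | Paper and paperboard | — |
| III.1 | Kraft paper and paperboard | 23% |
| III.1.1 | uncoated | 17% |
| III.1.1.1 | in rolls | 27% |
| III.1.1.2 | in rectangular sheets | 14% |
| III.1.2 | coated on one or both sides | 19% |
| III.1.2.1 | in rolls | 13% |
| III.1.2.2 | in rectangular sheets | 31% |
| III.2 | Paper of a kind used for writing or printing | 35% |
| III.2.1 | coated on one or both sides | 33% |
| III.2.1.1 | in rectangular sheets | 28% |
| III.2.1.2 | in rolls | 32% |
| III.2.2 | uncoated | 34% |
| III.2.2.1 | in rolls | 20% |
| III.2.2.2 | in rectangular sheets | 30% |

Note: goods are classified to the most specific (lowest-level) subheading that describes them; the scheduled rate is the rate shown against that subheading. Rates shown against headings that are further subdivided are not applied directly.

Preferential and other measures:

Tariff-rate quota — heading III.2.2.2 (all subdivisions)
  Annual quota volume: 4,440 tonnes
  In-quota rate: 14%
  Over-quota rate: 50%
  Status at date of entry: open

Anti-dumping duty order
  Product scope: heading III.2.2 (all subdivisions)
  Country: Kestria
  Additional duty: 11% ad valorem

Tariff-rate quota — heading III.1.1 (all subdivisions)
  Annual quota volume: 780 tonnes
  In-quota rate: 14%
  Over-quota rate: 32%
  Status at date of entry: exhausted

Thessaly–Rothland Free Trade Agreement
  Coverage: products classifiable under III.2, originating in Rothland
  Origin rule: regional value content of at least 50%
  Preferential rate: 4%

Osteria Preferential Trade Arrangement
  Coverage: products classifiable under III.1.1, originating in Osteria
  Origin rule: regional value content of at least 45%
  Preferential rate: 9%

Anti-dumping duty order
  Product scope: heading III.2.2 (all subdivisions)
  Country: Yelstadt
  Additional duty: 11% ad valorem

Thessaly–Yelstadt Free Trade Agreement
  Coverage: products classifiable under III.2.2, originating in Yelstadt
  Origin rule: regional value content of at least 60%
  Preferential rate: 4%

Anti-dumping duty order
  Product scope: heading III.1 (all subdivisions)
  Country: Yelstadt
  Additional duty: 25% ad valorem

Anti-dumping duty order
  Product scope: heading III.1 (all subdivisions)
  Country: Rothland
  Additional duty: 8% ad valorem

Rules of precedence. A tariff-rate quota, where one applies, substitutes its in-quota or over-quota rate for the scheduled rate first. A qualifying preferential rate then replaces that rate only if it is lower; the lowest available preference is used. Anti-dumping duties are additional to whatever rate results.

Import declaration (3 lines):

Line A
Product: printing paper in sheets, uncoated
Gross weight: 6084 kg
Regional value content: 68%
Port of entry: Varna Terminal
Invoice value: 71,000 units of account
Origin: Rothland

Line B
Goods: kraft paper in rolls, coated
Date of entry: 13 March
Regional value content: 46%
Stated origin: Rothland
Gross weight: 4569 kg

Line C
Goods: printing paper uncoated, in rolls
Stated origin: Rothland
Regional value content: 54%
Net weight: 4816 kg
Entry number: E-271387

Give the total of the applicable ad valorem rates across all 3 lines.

29%

Line A: printing paper → III.2; uncoated → III.2.2; in sheets → III.2.2.2. Scheduled 30%. quota on III.2.2.2 open → in-quota 14%; Rothland agreement on III.2: RVC ≥ 50% → 4% available; preferential 4%. → 4%.
Line B: kraft paper → III.1; coated → III.1.2; in rolls → III.1.2.1. Scheduled 13%. Rothland agreement on III.2: III.1.2.1 not covered; anti-dumping (Rothland, III.1): +8%; total 13% + 8% = 21%. → 21%.
Line C: printing paper → III.2; uncoated → III.2.2; in rolls → III.2.2.1. Scheduled 20%. Rothland agreement on III.2: RVC ≥ 50% → 4% available; preferential 4%. → 4%.
Sum: 4% + 21% + 4% = 29%.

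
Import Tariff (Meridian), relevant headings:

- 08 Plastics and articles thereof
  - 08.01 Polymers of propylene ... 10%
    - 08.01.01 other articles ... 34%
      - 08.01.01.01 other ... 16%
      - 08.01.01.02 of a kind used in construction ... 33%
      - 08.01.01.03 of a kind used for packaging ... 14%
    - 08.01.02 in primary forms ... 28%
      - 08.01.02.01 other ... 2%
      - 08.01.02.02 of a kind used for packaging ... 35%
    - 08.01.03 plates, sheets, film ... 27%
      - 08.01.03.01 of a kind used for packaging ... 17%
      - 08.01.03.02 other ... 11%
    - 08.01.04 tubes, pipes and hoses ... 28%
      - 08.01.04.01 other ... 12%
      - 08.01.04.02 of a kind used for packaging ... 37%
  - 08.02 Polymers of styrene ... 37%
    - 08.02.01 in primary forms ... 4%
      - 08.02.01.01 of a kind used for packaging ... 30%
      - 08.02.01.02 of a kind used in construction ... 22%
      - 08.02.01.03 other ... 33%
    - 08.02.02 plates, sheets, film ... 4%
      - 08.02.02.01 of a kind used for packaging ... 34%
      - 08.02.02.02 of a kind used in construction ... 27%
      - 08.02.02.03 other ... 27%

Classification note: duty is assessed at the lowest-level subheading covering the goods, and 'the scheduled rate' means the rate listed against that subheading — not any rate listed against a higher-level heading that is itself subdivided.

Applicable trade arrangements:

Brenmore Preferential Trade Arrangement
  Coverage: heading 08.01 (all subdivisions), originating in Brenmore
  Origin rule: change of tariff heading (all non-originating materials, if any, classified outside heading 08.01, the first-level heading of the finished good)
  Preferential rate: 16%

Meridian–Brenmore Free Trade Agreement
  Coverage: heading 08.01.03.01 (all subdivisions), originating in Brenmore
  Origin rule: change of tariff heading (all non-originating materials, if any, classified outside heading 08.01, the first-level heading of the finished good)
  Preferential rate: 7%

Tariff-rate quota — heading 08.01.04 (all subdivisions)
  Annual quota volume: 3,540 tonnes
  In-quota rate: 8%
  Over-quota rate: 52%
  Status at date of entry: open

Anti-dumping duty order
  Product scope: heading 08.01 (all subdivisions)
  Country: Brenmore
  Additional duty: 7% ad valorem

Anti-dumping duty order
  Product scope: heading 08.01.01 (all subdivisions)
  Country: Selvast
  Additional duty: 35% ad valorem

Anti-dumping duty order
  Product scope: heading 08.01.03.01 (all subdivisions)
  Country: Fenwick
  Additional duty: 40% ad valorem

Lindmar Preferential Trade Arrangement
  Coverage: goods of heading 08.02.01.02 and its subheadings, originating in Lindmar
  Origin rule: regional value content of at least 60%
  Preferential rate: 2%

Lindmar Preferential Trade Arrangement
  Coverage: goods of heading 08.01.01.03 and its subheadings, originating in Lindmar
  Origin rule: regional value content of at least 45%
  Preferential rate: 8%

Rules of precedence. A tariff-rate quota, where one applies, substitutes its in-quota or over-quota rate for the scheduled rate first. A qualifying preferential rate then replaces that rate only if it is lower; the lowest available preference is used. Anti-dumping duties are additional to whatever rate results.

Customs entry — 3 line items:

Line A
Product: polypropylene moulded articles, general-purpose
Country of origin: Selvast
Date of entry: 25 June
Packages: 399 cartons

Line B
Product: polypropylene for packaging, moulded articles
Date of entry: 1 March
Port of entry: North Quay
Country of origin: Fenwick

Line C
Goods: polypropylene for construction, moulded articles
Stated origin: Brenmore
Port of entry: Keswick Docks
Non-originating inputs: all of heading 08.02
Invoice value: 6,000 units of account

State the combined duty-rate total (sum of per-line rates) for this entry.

88%

Line A: polypropylene → 08.01; moulded articles → 08.01.01; general-purpose → 08.01.01.01. Scheduled 16%. anti-dumping (Selvast, 08.01.01): +35%; total 16% + 35% = 51%. → 51%.
Line B: polypropylene → 08.01; moulded articles → 08.01.01; for packaging → 08.01.01.03. Scheduled 14%. No special measure applies. → 14%.
Line C: polypropylene → 08.01; moulded articles → 08.01.01; for construction → 08.01.01.02. Scheduled 33%. Brenmore agreement on 08.01: CTH met → 16% available; Brenmore agreement on 08.01.03.01: 08.01.01.02 not covered; preferential 16%; anti-dumping (Brenmore, 08.01): +7%; total 16% + 7% = 23%. → 23%.
Sum: 51% + 14% + 23% = 88%.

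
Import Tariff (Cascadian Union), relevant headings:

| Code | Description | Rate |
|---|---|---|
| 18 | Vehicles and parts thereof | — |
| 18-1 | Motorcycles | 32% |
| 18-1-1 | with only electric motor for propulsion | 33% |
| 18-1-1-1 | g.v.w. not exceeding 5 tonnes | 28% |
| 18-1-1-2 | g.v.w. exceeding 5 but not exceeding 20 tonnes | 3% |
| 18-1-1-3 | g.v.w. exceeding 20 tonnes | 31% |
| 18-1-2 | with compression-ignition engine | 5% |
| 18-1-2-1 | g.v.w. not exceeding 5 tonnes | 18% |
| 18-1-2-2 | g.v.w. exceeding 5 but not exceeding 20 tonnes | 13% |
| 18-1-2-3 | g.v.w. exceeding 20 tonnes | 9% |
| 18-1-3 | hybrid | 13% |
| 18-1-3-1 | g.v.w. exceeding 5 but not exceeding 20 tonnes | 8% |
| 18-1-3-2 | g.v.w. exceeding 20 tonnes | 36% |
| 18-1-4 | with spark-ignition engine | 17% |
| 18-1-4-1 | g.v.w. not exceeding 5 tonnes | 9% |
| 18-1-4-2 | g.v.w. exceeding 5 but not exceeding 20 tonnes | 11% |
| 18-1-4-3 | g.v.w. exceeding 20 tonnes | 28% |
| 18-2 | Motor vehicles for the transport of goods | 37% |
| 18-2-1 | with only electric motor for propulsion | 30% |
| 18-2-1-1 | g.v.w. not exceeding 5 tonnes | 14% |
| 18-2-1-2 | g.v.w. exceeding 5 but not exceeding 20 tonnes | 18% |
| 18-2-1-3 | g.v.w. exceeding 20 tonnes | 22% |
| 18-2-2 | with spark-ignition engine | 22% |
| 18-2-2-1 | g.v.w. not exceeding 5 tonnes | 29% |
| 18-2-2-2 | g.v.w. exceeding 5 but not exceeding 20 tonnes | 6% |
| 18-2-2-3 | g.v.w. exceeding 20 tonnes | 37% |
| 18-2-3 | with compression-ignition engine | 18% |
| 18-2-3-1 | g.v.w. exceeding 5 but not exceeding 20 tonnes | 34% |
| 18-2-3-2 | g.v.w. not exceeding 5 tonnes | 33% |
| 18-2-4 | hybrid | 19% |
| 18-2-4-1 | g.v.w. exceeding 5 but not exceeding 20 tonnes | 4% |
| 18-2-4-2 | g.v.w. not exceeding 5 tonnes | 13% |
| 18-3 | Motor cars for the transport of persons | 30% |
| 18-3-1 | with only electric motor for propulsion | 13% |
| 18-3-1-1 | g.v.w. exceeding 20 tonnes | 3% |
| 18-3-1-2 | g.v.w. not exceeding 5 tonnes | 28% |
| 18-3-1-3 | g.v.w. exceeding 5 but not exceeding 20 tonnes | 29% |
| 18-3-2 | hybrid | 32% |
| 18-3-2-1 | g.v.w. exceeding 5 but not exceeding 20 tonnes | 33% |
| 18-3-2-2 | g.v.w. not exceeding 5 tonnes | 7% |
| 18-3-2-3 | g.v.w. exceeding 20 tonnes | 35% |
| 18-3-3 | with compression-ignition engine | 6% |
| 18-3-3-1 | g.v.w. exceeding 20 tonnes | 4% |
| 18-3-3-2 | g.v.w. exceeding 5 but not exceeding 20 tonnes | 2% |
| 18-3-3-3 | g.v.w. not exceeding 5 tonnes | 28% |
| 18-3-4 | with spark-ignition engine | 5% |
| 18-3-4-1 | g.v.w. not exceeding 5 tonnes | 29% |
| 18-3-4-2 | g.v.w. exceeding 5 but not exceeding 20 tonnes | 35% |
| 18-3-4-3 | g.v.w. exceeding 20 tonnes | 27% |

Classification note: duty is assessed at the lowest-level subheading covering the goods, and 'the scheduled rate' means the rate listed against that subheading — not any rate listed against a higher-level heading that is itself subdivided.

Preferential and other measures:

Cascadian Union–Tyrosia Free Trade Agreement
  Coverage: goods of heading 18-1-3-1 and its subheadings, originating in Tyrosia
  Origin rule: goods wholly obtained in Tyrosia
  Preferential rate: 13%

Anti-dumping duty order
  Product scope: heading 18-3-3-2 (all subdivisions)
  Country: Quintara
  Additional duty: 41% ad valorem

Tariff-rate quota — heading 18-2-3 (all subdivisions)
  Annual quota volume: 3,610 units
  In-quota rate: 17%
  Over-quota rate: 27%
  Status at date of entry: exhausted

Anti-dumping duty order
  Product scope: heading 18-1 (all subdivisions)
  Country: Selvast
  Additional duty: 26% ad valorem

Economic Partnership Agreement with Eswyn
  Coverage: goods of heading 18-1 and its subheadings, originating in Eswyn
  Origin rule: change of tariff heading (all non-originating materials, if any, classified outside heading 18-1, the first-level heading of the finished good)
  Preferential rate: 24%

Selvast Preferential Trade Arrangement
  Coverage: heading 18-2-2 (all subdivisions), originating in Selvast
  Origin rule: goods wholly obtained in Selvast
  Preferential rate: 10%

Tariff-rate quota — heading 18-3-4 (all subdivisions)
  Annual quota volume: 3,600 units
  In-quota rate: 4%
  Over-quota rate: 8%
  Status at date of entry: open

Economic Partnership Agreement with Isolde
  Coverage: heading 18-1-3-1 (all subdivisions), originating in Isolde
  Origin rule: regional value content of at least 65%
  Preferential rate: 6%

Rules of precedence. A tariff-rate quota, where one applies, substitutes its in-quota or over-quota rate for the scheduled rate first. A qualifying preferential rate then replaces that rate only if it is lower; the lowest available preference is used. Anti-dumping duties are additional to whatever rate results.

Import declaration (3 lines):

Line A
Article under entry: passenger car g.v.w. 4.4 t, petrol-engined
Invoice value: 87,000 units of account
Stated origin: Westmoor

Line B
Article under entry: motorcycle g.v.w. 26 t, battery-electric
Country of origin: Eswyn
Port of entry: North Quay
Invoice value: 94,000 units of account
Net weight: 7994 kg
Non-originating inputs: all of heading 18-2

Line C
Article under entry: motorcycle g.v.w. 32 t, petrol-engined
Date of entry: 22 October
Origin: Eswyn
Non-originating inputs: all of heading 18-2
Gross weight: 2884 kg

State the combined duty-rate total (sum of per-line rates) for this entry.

Line A: passenger car → 18-3; petrol-engined → 18-3-4; g.v.w. 4.4 t → 18-3-4-1. Scheduled 29%. quota on 18-3-4 open → in-quota 4%. → 4%.
Line B: motorcycle → 18-1; battery-electric → 18-1-1; g.v.w. 26 t → 18-1-1-3. Scheduled 31%. Eswyn agreement on 18-1: CTH met → 24% available; preferential 24%. → 24%.
Line C: motorcycle → 18-1; petrol-engined → 18-1-4; g.v.w. 32 t → 18-1-4-3. Scheduled 28%. Eswyn agreement on 18-1: CTH met → 24% available; preferential 24%. → 24%.
Sum: 4% + 24% + 24% = 52%.

52%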